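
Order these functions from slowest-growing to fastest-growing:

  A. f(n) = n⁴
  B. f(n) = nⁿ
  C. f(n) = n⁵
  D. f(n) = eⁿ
A < C < D < B

Comparing growth rates:
A = n⁴ is O(n⁴)
C = n⁵ is O(n⁵)
D = eⁿ is O(eⁿ)
B = nⁿ is O(nⁿ)

Therefore, the order from slowest to fastest is: A < C < D < B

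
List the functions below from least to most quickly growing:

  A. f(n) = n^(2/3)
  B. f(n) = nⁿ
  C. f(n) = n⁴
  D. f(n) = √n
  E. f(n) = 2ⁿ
D < A < C < E < B

Comparing growth rates:
D = √n is O(√n)
A = n^(2/3) is O(n^(2/3))
C = n⁴ is O(n⁴)
E = 2ⁿ is O(2ⁿ)
B = nⁿ is O(nⁿ)

Therefore, the order from slowest to fastest is: D < A < C < E < B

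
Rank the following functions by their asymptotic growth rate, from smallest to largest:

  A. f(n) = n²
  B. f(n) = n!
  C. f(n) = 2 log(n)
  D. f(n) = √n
C < D < A < B

Comparing growth rates:
C = 2 log(n) is O(log n)
D = √n is O(√n)
A = n² is O(n²)
B = n! is O(n!)

Therefore, the order from slowest to fastest is: C < D < A < B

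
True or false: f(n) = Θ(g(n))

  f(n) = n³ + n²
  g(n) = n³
True

f(n) = n³ + n² and g(n) = n³ are both O(n³).
Since they have the same asymptotic growth rate, f(n) = Θ(g(n)) is true.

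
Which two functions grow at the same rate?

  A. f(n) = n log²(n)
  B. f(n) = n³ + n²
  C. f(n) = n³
B and C

Examining each function:
  A. n log²(n) is O(n log² n)
  B. n³ + n² is O(n³)
  C. n³ is O(n³)

Functions B and C both have the same complexity class.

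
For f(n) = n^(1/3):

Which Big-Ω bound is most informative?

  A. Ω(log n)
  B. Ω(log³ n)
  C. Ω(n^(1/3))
C

f(n) = n^(1/3) is Ω(n^(1/3)).
All listed options are valid Big-Ω bounds (lower bounds),
but Ω(n^(1/3)) is the tightest (largest valid bound).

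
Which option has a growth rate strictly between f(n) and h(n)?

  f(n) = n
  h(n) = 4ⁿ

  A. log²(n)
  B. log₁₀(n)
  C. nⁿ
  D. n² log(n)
D

We need g(n) with n = o(g(n)) and g(n) = o(4ⁿ), i.e. O(n) ≺ g ≺ O(4ⁿ).
Check each option:
  A. log²(n) — O(log² n) does not grow strictly faster than f(n)
  B. log₁₀(n) — O(log n) does not grow strictly faster than f(n)
  C. nⁿ — O(nⁿ) does not grow strictly slower than h(n)
  D. n² log(n) — O(n² log n) is strictly between O(n) and O(4ⁿ) ✓

Only option D (n² log(n)) lies strictly between.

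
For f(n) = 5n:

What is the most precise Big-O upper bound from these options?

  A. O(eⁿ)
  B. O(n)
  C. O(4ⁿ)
B

f(n) = 5n is O(n).
All listed options are valid Big-O bounds (upper bounds),
but O(n) is the tightest (smallest valid bound).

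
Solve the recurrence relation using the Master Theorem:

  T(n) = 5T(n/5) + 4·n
Θ(n log n)

Master Theorem: a = 5, b = 5, f(n) = 4·n.
Compute the critical exponent d = log₅(5) = 1.
Compare f(n) = Θ(n) against n^d:
  k = 1 = d, so f(n) = Θ(n^d) — Case 2.
  Work is balanced across levels: T(n) = Θ(n^d log n) = Θ(n log n).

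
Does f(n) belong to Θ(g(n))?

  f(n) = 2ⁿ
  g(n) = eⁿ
False

f(n) = 2ⁿ is O(2ⁿ), and g(n) = eⁿ is O(eⁿ).
Since they have different growth rates, f(n) = Θ(g(n)) is false.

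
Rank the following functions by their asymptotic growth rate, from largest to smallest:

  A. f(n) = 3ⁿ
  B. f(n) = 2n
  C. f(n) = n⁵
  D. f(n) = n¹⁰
A > D > C > B

Comparing growth rates:
A = 3ⁿ is O(3ⁿ)
D = n¹⁰ is O(n¹⁰)
C = n⁵ is O(n⁵)
B = 2n is O(n)

Therefore, the order from fastest to slowest is: A > D > C > B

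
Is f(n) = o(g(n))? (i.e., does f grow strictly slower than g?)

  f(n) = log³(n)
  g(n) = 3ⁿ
True

f(n) = log³(n) is O(log³ n), and g(n) = 3ⁿ is O(3ⁿ).
Since O(log³ n) grows strictly slower than O(3ⁿ), f(n) = o(g(n)) is true.
This means lim(n→∞) f(n)/g(n) = 0.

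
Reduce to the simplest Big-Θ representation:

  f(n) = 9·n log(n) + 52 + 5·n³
Θ(n³)

Order the terms by growth rate: 52 ≺ 9·n log(n) ≺ 5·n³.
The fastest-growing term 5·n³ dominates as n → ∞; dropping its constant factor gives Θ(n³).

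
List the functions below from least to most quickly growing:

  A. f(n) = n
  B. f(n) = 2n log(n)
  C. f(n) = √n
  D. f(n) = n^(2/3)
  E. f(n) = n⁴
C < D < A < B < E

Comparing growth rates:
C = √n is O(√n)
D = n^(2/3) is O(n^(2/3))
A = n is O(n)
B = 2n log(n) is O(n log n)
E = n⁴ is O(n⁴)

Therefore, the order from slowest to fastest is: C < D < A < B < E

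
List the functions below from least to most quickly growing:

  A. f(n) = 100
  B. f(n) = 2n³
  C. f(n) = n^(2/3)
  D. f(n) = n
A < C < D < B

Comparing growth rates:
A = 100 is O(1)
C = n^(2/3) is O(n^(2/3))
D = n is O(n)
B = 2n³ is O(n³)

Therefore, the order from slowest to fastest is: A < C < D < B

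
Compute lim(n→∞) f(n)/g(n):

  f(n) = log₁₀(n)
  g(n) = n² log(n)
0

Since log₁₀(n) (O(log n)) grows slower than n² log(n) (O(n² log n)),
the ratio f(n)/g(n) → 0 as n → ∞.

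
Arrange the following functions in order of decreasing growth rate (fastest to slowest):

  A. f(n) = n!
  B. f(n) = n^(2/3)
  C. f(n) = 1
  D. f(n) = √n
A > B > D > C

Comparing growth rates:
A = n! is O(n!)
B = n^(2/3) is O(n^(2/3))
D = √n is O(√n)
C = 1 is O(1)

Therefore, the order from fastest to slowest is: A > B > D > C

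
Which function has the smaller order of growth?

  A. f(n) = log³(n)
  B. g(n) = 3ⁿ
A

f(n) = log³(n) is O(log³ n), while g(n) = 3ⁿ is O(3ⁿ).
Since O(log³ n) grows slower than O(3ⁿ), f(n) is dominated.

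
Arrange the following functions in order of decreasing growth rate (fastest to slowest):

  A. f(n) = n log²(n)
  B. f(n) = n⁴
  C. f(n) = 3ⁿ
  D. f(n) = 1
C > B > A > D

Comparing growth rates:
C = 3ⁿ is O(3ⁿ)
B = n⁴ is O(n⁴)
A = n log²(n) is O(n log² n)
D = 1 is O(1)

Therefore, the order from fastest to slowest is: C > B > A > D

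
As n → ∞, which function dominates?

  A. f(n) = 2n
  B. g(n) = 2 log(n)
A

f(n) = 2n is O(n), while g(n) = 2 log(n) is O(log n).
Since O(n) grows faster than O(log n), f(n) dominates.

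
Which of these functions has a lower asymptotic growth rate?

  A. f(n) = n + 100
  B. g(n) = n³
A

f(n) = n + 100 is O(n), while g(n) = n³ is O(n³).
Since O(n) grows slower than O(n³), f(n) is dominated.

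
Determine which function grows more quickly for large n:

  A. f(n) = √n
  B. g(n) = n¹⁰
B

f(n) = √n is O(√n), while g(n) = n¹⁰ is O(n¹⁰).
Since O(n¹⁰) grows faster than O(√n), g(n) dominates.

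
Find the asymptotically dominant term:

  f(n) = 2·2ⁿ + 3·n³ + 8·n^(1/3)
2·2ⁿ

Looking at each term:
  - 2·2ⁿ is O(2ⁿ)
  - 3·n³ is O(n³)
  - 8·n^(1/3) is O(n^(1/3))

The term 2·2ⁿ (O(2ⁿ)) grows fastest and dominates all others.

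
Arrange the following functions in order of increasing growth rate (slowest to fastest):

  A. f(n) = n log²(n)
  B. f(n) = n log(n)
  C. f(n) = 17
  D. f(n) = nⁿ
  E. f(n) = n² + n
C < B < A < E < D

Comparing growth rates:
C = 17 is O(1)
B = n log(n) is O(n log n)
A = n log²(n) is O(n log² n)
E = n² + n is O(n²)
D = nⁿ is O(nⁿ)

Therefore, the order from slowest to fastest is: C < B < A < E < D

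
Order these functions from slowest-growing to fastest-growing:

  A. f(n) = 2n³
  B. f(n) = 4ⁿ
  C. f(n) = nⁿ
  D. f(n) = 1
D < A < B < C

Comparing growth rates:
D = 1 is O(1)
A = 2n³ is O(n³)
B = 4ⁿ is O(4ⁿ)
C = nⁿ is O(nⁿ)

Therefore, the order from slowest to fastest is: D < A < B < C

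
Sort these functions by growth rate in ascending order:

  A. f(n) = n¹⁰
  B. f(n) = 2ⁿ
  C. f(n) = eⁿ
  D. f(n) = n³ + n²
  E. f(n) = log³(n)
E < D < A < B < C

Comparing growth rates:
E = log³(n) is O(log³ n)
D = n³ + n² is O(n³)
A = n¹⁰ is O(n¹⁰)
B = 2ⁿ is O(2ⁿ)
C = eⁿ is O(eⁿ)

Therefore, the order from slowest to fastest is: E < D < A < B < C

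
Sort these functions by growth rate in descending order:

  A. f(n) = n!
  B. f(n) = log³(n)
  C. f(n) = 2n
A > C > B

Comparing growth rates:
A = n! is O(n!)
C = 2n is O(n)
B = log³(n) is O(log³ n)

Therefore, the order from fastest to slowest is: A > C > B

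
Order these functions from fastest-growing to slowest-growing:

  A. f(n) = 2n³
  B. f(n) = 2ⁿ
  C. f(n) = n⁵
B > C > A

Comparing growth rates:
B = 2ⁿ is O(2ⁿ)
C = n⁵ is O(n⁵)
A = 2n³ is O(n³)

Therefore, the order from fastest to slowest is: B > C > A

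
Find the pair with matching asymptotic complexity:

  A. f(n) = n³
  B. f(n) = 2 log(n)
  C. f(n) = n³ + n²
A and C

Examining each function:
  A. n³ is O(n³)
  B. 2 log(n) is O(log n)
  C. n³ + n² is O(n³)

Functions A and C both have the same complexity class.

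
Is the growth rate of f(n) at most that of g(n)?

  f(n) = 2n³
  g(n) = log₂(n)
False

f(n) = 2n³ is O(n³), and g(n) = log₂(n) is O(log n).
Since O(n³) grows faster than O(log n), f(n) = O(g(n)) is false.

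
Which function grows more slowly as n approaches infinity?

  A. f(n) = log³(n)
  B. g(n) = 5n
A

f(n) = log³(n) is O(log³ n), while g(n) = 5n is O(n).
Since O(log³ n) grows slower than O(n), f(n) is dominated.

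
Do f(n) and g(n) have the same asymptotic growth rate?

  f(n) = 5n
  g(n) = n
True

f(n) = 5n and g(n) = n are both O(n).
Since they have the same asymptotic growth rate, f(n) = Θ(g(n)) is true.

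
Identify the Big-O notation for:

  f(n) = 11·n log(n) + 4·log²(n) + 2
O(n log n)

The dominant term in 11·n log(n) + 4·log²(n) + 2 is 11·n log(n), which is Θ(n log n).
Lower-order terms (4·log²(n), 2) are asymptotically negligible.
Constants are absorbed, so the tightest bound is O(n log n).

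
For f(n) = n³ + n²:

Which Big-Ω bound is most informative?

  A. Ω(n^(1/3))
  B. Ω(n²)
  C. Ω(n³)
C

f(n) = n³ + n² is Ω(n³).
All listed options are valid Big-Ω bounds (lower bounds),
but Ω(n³) is the tightest (largest valid bound).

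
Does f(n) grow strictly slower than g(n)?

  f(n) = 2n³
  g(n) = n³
False

f(n) = 2n³ is O(n³), and g(n) = n³ is O(n³).
Since they have the same growth rate, f(n) = o(g(n)) is false.
(f = o(g) requires f to grow strictly slower, not equal.)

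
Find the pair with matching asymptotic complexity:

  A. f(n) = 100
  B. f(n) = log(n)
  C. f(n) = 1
A and C

Examining each function:
  A. 100 is O(1)
  B. log(n) is O(log n)
  C. 1 is O(1)

Functions A and C both have the same complexity class.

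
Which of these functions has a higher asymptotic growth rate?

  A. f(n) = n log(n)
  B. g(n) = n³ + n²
B

f(n) = n log(n) is O(n log n), while g(n) = n³ + n² is O(n³).
Since O(n³) grows faster than O(n log n), g(n) dominates.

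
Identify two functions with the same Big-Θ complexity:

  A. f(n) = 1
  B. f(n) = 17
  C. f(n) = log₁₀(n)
A and B

Examining each function:
  A. 1 is O(1)
  B. 17 is O(1)
  C. log₁₀(n) is O(log n)

Functions A and B both have the same complexity class.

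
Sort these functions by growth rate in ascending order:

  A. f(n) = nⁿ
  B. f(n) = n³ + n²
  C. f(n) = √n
C < B < A

Comparing growth rates:
C = √n is O(√n)
B = n³ + n² is O(n³)
A = nⁿ is O(nⁿ)

Therefore, the order from slowest to fastest is: C < B < A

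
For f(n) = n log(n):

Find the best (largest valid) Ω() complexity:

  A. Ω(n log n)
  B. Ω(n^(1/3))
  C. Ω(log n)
A

f(n) = n log(n) is Ω(n log n).
All listed options are valid Big-Ω bounds (lower bounds),
but Ω(n log n) is the tightest (largest valid bound).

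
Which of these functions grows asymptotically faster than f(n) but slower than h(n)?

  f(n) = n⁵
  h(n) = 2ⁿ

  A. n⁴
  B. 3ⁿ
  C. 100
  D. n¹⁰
D

We need g(n) with n⁵ = o(g(n)) and g(n) = o(2ⁿ), i.e. O(n⁵) ≺ g ≺ O(2ⁿ).
Check each option:
  A. n⁴ — O(n⁴) does not grow strictly faster than f(n)
  B. 3ⁿ — O(3ⁿ) does not grow strictly slower than h(n)
  C. 100 — O(1) does not grow strictly faster than f(n)
  D. n¹⁰ — O(n¹⁰) is strictly between O(n⁵) and O(2ⁿ) ✓

Only option D (n¹⁰) lies strictly between.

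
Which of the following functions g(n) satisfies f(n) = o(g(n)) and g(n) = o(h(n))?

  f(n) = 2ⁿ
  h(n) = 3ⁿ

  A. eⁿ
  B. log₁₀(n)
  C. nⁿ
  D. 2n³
A

We need g(n) with 2ⁿ = o(g(n)) and g(n) = o(3ⁿ), i.e. O(2ⁿ) ≺ g ≺ O(3ⁿ).
Check each option:
  A. eⁿ — O(eⁿ) is strictly between O(2ⁿ) and O(3ⁿ) ✓
  B. log₁₀(n) — O(log n) does not grow strictly faster than f(n)
  C. nⁿ — O(nⁿ) does not grow strictly slower than h(n)
  D. 2n³ — O(n³) does not grow strictly faster than f(n)

Only option A (eⁿ) lies strictly between.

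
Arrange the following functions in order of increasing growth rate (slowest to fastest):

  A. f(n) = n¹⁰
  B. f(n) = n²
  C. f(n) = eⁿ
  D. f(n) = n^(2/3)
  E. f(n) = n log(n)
D < E < B < A < C

Comparing growth rates:
D = n^(2/3) is O(n^(2/3))
E = n log(n) is O(n log n)
B = n² is O(n²)
A = n¹⁰ is O(n¹⁰)
C = eⁿ is O(eⁿ)

Therefore, the order from slowest to fastest is: D < E < B < A < C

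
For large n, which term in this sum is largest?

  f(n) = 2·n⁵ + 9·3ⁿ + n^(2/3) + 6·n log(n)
9·3ⁿ

Looking at each term:
  - 2·n⁵ is O(n⁵)
  - 9·3ⁿ is O(3ⁿ)
  - n^(2/3) is O(n^(2/3))
  - 6·n log(n) is O(n log n)

The term 9·3ⁿ (O(3ⁿ)) grows fastest and dominates all others.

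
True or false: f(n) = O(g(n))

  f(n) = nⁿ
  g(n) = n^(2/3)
False

f(n) = nⁿ is O(nⁿ), and g(n) = n^(2/3) is O(n^(2/3)).
Since O(nⁿ) grows faster than O(n^(2/3)), f(n) = O(g(n)) is false.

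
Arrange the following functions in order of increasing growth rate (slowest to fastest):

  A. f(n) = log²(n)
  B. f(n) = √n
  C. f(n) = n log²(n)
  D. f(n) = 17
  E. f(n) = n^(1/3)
D < A < E < B < C

Comparing growth rates:
D = 17 is O(1)
A = log²(n) is O(log² n)
E = n^(1/3) is O(n^(1/3))
B = √n is O(√n)
C = n log²(n) is O(n log² n)

Therefore, the order from slowest to fastest is: D < A < E < B < C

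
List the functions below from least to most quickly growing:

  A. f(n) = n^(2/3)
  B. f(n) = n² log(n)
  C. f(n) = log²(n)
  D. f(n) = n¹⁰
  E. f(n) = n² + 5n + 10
C < A < E < B < D

Comparing growth rates:
C = log²(n) is O(log² n)
A = n^(2/3) is O(n^(2/3))
E = n² + 5n + 10 is O(n²)
B = n² log(n) is O(n² log n)
D = n¹⁰ is O(n¹⁰)

Therefore, the order from slowest to fastest is: C < A < E < B < D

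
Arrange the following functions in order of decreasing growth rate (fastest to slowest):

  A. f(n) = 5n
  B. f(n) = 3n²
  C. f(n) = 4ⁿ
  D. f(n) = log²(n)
C > B > A > D

Comparing growth rates:
C = 4ⁿ is O(4ⁿ)
B = 3n² is O(n²)
A = 5n is O(n)
D = log²(n) is O(log² n)

Therefore, the order from fastest to slowest is: C > B > A > D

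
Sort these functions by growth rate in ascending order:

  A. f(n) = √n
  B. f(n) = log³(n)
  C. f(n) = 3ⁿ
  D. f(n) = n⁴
B < A < D < C

Comparing growth rates:
B = log³(n) is O(log³ n)
A = √n is O(√n)
D = n⁴ is O(n⁴)
C = 3ⁿ is O(3ⁿ)

Therefore, the order from slowest to fastest is: B < A < D < C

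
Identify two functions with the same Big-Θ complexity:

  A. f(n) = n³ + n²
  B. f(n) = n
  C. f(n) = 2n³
A and C

Examining each function:
  A. n³ + n² is O(n³)
  B. n is O(n)
  C. 2n³ is O(n³)

Functions A and C both have the same complexity class.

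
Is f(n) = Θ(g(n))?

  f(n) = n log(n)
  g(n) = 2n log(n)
True

f(n) = n log(n) and g(n) = 2n log(n) are both O(n log n).
Since they have the same asymptotic growth rate, f(n) = Θ(g(n)) is true.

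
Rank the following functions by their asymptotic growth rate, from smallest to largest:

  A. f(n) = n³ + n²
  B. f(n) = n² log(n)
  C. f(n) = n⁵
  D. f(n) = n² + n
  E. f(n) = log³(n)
E < D < B < A < C

Comparing growth rates:
E = log³(n) is O(log³ n)
D = n² + n is O(n²)
B = n² log(n) is O(n² log n)
A = n³ + n² is O(n³)
C = n⁵ is O(n⁵)

Therefore, the order from slowest to fastest is: E < D < B < A < C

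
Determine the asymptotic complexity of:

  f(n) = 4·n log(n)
O(n log n)

The dominant term in 4·n log(n) is 4·n log(n), which is Θ(n log n).
Constants are absorbed, so the tightest bound is O(n log n).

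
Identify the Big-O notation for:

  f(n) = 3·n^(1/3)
O(n^(1/3))

The dominant term in 3·n^(1/3) is 3·n^(1/3), which is Θ(n^(1/3)).
Constants are absorbed, so the tightest bound is O(n^(1/3)).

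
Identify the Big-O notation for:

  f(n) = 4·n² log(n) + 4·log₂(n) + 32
O(n² log n)

The dominant term in 4·n² log(n) + 4·log₂(n) + 32 is 4·n² log(n), which is Θ(n² log n).
Lower-order terms (4·log₂(n), 32) are asymptotically negligible.
Constants are absorbed, so the tightest bound is O(n² log n).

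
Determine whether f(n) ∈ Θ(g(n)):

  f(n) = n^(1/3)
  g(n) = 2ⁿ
False

f(n) = n^(1/3) is O(n^(1/3)), and g(n) = 2ⁿ is O(2ⁿ).
Since they have different growth rates, f(n) = Θ(g(n)) is false.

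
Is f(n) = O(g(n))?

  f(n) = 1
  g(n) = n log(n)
True

f(n) = 1 is O(1), and g(n) = n log(n) is O(n log n).
Since O(1) ⊆ O(n log n) (f grows no faster than g), f(n) = O(g(n)) is true.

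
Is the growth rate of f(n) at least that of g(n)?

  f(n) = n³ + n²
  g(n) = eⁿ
False

f(n) = n³ + n² is O(n³), and g(n) = eⁿ is O(eⁿ).
Since O(n³) grows slower than O(eⁿ), f(n) = Ω(g(n)) is false.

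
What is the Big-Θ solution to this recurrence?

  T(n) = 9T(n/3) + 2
Θ(n²)

Master Theorem: a = 9, b = 3, f(n) = 2.
Compute the critical exponent d = log₃(9) = 2.
Compare f(n) = Θ(1) against n^d:
  k = 0 < d = 2, so f(n) = O(n^(d-ε)) — Case 1.
  The recursion cost dominates: T(n) = Θ(n^d) = Θ(n²).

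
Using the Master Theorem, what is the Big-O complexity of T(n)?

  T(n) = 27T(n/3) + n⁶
Θ(n⁶)

Master Theorem: a = 27, b = 3, f(n) = n⁶.
Compute the critical exponent d = log₃(27) = 3.
Compare f(n) = Θ(n⁶) against n^d:
  k = 6 > d = 3, so f(n) = Ω(n^(d+ε)) — Case 3.
  Regularity: a·(n/b)^6/n^6 = a/b^6 = 27/729 < 1 ✓.
  The top-level work dominates: T(n) = Θ(f(n)) = Θ(n⁶).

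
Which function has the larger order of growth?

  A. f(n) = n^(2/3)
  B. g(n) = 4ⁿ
B

f(n) = n^(2/3) is O(n^(2/3)), while g(n) = 4ⁿ is O(4ⁿ).
Since O(4ⁿ) grows faster than O(n^(2/3)), g(n) dominates.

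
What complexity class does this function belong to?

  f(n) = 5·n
O(n)

The dominant term in 5·n is 5·n, which is Θ(n).
Constants are absorbed, so the tightest bound is O(n).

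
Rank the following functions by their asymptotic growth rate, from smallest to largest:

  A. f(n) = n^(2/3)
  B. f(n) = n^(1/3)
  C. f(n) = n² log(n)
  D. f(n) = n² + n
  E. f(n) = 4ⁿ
B < A < D < C < E

Comparing growth rates:
B = n^(1/3) is O(n^(1/3))
A = n^(2/3) is O(n^(2/3))
D = n² + n is O(n²)
C = n² log(n) is O(n² log n)
E = 4ⁿ is O(4ⁿ)

Therefore, the order from slowest to fastest is: B < A < D < C < E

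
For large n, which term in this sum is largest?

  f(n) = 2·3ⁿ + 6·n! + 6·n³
6·n!

Looking at each term:
  - 2·3ⁿ is O(3ⁿ)
  - 6·n! is O(n!)
  - 6·n³ is O(n³)

The term 6·n! (O(n!)) grows fastest and dominates all others.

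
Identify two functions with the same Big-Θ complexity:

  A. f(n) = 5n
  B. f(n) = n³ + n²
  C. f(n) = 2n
A and C

Examining each function:
  A. 5n is O(n)
  B. n³ + n² is O(n³)
  C. 2n is O(n)

Functions A and C both have the same complexity class.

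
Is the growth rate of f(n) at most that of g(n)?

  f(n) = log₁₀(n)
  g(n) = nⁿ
True

f(n) = log₁₀(n) is O(log n), and g(n) = nⁿ is O(nⁿ).
Since O(log n) ⊆ O(nⁿ) (f grows no faster than g), f(n) = O(g(n)) is true.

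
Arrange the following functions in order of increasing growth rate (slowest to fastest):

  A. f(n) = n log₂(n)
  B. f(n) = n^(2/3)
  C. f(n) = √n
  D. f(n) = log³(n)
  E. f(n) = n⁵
D < C < B < A < E

Comparing growth rates:
D = log³(n) is O(log³ n)
C = √n is O(√n)
B = n^(2/3) is O(n^(2/3))
A = n log₂(n) is O(n log n)
E = n⁵ is O(n⁵)

Therefore, the order from slowest to fastest is: D < C < B < A < E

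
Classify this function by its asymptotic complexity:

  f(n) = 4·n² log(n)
O(n² log n)

The dominant term in 4·n² log(n) is 4·n² log(n), which is Θ(n² log n).
Constants are absorbed, so the tightest bound is O(n² log n).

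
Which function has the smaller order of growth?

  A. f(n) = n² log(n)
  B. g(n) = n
B

f(n) = n² log(n) is O(n² log n), while g(n) = n is O(n).
Since O(n) grows slower than O(n² log n), g(n) is dominated.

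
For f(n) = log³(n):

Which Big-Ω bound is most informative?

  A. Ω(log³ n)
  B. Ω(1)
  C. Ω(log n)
A

f(n) = log³(n) is Ω(log³ n).
All listed options are valid Big-Ω bounds (lower bounds),
but Ω(log³ n) is the tightest (largest valid bound).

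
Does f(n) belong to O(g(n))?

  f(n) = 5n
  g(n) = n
True

f(n) = 5n and g(n) = n are both O(n).
Big-O permits equal growth rates (f ≤ c·g for some c), so f(n) = O(g(n)) is true.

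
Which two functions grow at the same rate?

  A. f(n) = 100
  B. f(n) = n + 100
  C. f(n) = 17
A and C

Examining each function:
  A. 100 is O(1)
  B. n + 100 is O(n)
  C. 17 is O(1)

Functions A and C both have the same complexity class.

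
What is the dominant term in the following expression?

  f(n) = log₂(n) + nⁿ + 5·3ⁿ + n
nⁿ

Looking at each term:
  - log₂(n) is O(log n)
  - nⁿ is O(nⁿ)
  - 5·3ⁿ is O(3ⁿ)
  - n is O(n)

The term nⁿ (O(nⁿ)) grows fastest and dominates all others.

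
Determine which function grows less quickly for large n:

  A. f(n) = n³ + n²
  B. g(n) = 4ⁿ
A

f(n) = n³ + n² is O(n³), while g(n) = 4ⁿ is O(4ⁿ).
Since O(n³) grows slower than O(4ⁿ), f(n) is dominated.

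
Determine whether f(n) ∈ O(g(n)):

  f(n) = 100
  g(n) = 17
True

f(n) = 100 and g(n) = 17 are both O(1).
Big-O permits equal growth rates (f ≤ c·g for some c), so f(n) = O(g(n)) is true.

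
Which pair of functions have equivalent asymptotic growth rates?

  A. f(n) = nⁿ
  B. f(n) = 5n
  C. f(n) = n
B and C

Examining each function:
  A. nⁿ is O(nⁿ)
  B. 5n is O(n)
  C. n is O(n)

Functions B and C both have the same complexity class.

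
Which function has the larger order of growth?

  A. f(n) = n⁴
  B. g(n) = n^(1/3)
A

f(n) = n⁴ is O(n⁴), while g(n) = n^(1/3) is O(n^(1/3)).
Since O(n⁴) grows faster than O(n^(1/3)), f(n) dominates.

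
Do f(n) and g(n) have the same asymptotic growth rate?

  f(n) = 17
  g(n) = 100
True

f(n) = 17 and g(n) = 100 are both O(1).
Since they have the same asymptotic growth rate, f(n) = Θ(g(n)) is true.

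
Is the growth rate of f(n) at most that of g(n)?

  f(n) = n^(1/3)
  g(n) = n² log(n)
True

f(n) = n^(1/3) is O(n^(1/3)), and g(n) = n² log(n) is O(n² log n).
Since O(n^(1/3)) ⊆ O(n² log n) (f grows no faster than g), f(n) = O(g(n)) is true.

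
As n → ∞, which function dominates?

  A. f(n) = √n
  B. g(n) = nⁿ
B

f(n) = √n is O(√n), while g(n) = nⁿ is O(nⁿ).
Since O(nⁿ) grows faster than O(√n), g(n) dominates.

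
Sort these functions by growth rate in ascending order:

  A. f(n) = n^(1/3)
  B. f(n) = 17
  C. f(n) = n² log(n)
B < A < C

Comparing growth rates:
B = 17 is O(1)
A = n^(1/3) is O(n^(1/3))
C = n² log(n) is O(n² log n)

Therefore, the order from slowest to fastest is: B < A < C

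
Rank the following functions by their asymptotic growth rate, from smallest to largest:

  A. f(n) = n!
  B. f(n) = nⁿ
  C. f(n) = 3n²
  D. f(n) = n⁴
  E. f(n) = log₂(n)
E < C < D < A < B

Comparing growth rates:
E = log₂(n) is O(log n)
C = 3n² is O(n²)
D = n⁴ is O(n⁴)
A = n! is O(n!)
B = nⁿ is O(nⁿ)

Therefore, the order from slowest to fastest is: E < C < D < A < B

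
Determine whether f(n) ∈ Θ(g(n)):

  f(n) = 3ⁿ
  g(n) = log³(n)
False

f(n) = 3ⁿ is O(3ⁿ), and g(n) = log³(n) is O(log³ n).
Since they have different growth rates, f(n) = Θ(g(n)) is false.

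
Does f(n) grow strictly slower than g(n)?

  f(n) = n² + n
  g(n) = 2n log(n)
False

f(n) = n² + n is O(n²), and g(n) = 2n log(n) is O(n log n).
Since O(n²) grows faster than or equal to O(n log n), f(n) = o(g(n)) is false.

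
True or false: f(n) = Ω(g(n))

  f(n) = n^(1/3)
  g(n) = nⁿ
False

f(n) = n^(1/3) is O(n^(1/3)), and g(n) = nⁿ is O(nⁿ).
Since O(n^(1/3)) grows slower than O(nⁿ), f(n) = Ω(g(n)) is false.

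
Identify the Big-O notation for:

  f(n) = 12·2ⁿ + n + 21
O(2ⁿ)

The dominant term in 12·2ⁿ + n + 21 is 12·2ⁿ, which is Θ(2ⁿ).
Lower-order terms (n, 21) are asymptotically negligible.
Constants are absorbed, so the tightest bound is O(2ⁿ).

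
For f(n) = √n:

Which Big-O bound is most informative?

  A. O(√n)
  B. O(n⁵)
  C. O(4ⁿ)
A

f(n) = √n is O(√n).
All listed options are valid Big-O bounds (upper bounds),
but O(√n) is the tightest (smallest valid bound).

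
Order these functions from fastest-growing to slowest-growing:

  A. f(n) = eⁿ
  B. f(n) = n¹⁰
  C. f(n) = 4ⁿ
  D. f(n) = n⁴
C > A > B > D

Comparing growth rates:
C = 4ⁿ is O(4ⁿ)
A = eⁿ is O(eⁿ)
B = n¹⁰ is O(n¹⁰)
D = n⁴ is O(n⁴)

Therefore, the order from fastest to slowest is: C > A > B > D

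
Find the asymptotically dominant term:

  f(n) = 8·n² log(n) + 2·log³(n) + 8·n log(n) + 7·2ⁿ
7·2ⁿ

Looking at each term:
  - 8·n² log(n) is O(n² log n)
  - 2·log³(n) is O(log³ n)
  - 8·n log(n) is O(n log n)
  - 7·2ⁿ is O(2ⁿ)

The term 7·2ⁿ (O(2ⁿ)) grows fastest and dominates all others.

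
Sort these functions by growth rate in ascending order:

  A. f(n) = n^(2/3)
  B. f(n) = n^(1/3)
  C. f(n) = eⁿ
B < A < C

Comparing growth rates:
B = n^(1/3) is O(n^(1/3))
A = n^(2/3) is O(n^(2/3))
C = eⁿ is O(eⁿ)

Therefore, the order from slowest to fastest is: B < A < C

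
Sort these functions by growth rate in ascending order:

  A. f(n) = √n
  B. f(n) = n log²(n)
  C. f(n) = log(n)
C < A < B

Comparing growth rates:
C = log(n) is O(log n)
A = √n is O(√n)
B = n log²(n) is O(n log² n)

Therefore, the order from slowest to fastest is: C < A < B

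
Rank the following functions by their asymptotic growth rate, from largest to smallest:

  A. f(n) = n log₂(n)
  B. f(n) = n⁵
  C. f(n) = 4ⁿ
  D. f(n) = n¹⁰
C > D > B > A

Comparing growth rates:
C = 4ⁿ is O(4ⁿ)
D = n¹⁰ is O(n¹⁰)
B = n⁵ is O(n⁵)
A = n log₂(n) is O(n log n)

Therefore, the order from fastest to slowest is: C > D > B > A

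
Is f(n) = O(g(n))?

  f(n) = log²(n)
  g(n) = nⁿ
True

f(n) = log²(n) is O(log² n), and g(n) = nⁿ is O(nⁿ).
Since O(log² n) ⊆ O(nⁿ) (f grows no faster than g), f(n) = O(g(n)) is true.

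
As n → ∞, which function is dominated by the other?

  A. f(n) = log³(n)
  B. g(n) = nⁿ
A

f(n) = log³(n) is O(log³ n), while g(n) = nⁿ is O(nⁿ).
Since O(log³ n) grows slower than O(nⁿ), f(n) is dominated.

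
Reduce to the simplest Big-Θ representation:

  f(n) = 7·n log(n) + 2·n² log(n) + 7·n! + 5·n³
Θ(n!)

Order the terms by growth rate: 7·n log(n) ≺ 2·n² log(n) ≺ 5·n³ ≺ 7·n!.
The fastest-growing term 7·n! dominates as n → ∞; dropping its constant factor gives Θ(n!).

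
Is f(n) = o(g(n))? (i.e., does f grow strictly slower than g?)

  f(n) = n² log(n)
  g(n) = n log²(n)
False

f(n) = n² log(n) is O(n² log n), and g(n) = n log²(n) is O(n log² n).
Since O(n² log n) grows faster than or equal to O(n log² n), f(n) = o(g(n)) is false.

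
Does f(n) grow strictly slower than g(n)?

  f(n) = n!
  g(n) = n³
False

f(n) = n! is O(n!), and g(n) = n³ is O(n³).
Since O(n!) grows faster than or equal to O(n³), f(n) = o(g(n)) is false.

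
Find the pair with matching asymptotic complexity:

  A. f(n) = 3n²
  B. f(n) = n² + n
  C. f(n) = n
A and B

Examining each function:
  A. 3n² is O(n²)
  B. n² + n is O(n²)
  C. n is O(n)

Functions A and B both have the same complexity class.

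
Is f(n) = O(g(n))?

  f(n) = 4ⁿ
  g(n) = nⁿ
True

f(n) = 4ⁿ is O(4ⁿ), and g(n) = nⁿ is O(nⁿ).
Since O(4ⁿ) ⊆ O(nⁿ) (f grows no faster than g), f(n) = O(g(n)) is true.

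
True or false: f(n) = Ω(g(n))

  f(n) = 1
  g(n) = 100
True

f(n) = 1 and g(n) = 100 are both O(1).
Big-Ω permits equal growth rates (f ≥ c·g for some c > 0), so f(n) = Ω(g(n)) is true.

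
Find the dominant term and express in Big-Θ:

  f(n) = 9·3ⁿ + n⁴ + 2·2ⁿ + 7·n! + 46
Θ(n!)

Order the terms by growth rate: 46 ≺ n⁴ ≺ 2·2ⁿ ≺ 9·3ⁿ ≺ 7·n!.
The fastest-growing term 7·n! dominates as n → ∞; dropping its constant factor gives Θ(n!).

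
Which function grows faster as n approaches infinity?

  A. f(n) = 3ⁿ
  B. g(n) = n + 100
A

f(n) = 3ⁿ is O(3ⁿ), while g(n) = n + 100 is O(n).
Since O(3ⁿ) grows faster than O(n), f(n) dominates.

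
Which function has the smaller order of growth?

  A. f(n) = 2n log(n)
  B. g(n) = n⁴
A

f(n) = 2n log(n) is O(n log n), while g(n) = n⁴ is O(n⁴).
Since O(n log n) grows slower than O(n⁴), f(n) is dominated.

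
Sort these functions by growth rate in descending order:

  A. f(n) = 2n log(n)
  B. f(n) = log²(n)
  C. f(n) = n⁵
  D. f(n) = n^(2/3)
C > A > D > B

Comparing growth rates:
C = n⁵ is O(n⁵)
A = 2n log(n) is O(n log n)
D = n^(2/3) is O(n^(2/3))
B = log²(n) is O(log² n)

Therefore, the order from fastest to slowest is: C > A > D > B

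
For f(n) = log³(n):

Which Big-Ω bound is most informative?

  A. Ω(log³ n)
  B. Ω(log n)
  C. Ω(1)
A

f(n) = log³(n) is Ω(log³ n).
All listed options are valid Big-Ω bounds (lower bounds),
but Ω(log³ n) is the tightest (largest valid bound).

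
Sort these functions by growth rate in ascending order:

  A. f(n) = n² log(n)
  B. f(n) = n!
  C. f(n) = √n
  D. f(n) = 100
D < C < A < B

Comparing growth rates:
D = 100 is O(1)
C = √n is O(√n)
A = n² log(n) is O(n² log n)
B = n! is O(n!)

Therefore, the order from slowest to fastest is: D < C < A < B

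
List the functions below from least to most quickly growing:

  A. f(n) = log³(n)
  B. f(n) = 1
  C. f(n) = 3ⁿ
B < A < C

Comparing growth rates:
B = 1 is O(1)
A = log³(n) is O(log³ n)
C = 3ⁿ is O(3ⁿ)

Therefore, the order from slowest to fastest is: B < A < C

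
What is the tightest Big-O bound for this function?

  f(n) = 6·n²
O(n²)

The dominant term in 6·n² is 6·n², which is Θ(n²).
Constants are absorbed, so the tightest bound is O(n²).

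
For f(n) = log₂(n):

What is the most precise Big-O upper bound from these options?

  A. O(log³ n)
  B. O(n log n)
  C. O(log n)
C

f(n) = log₂(n) is O(log n).
All listed options are valid Big-O bounds (upper bounds),
but O(log n) is the tightest (smallest valid bound).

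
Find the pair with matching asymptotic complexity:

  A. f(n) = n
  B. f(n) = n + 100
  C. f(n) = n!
A and B

Examining each function:
  A. n is O(n)
  B. n + 100 is O(n)
  C. n! is O(n!)

Functions A and B both have the same complexity class.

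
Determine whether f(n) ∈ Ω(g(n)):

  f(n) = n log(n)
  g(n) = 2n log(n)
True

f(n) = n log(n) and g(n) = 2n log(n) are both O(n log n).
Big-Ω permits equal growth rates (f ≥ c·g for some c > 0), so f(n) = Ω(g(n)) is true.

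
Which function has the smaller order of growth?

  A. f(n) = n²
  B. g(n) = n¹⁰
A

f(n) = n² is O(n²), while g(n) = n¹⁰ is O(n¹⁰).
Since O(n²) grows slower than O(n¹⁰), f(n) is dominated.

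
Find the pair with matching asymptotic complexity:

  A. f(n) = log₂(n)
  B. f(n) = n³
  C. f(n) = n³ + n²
B and C

Examining each function:
  A. log₂(n) is O(log n)
  B. n³ is O(n³)
  C. n³ + n² is O(n³)

Functions B and C both have the same complexity class.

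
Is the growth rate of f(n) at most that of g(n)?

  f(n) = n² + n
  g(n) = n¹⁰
True

f(n) = n² + n is O(n²), and g(n) = n¹⁰ is O(n¹⁰).
Since O(n²) ⊆ O(n¹⁰) (f grows no faster than g), f(n) = O(g(n)) is true.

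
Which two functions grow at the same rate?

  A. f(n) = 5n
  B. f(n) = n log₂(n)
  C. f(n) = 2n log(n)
B and C

Examining each function:
  A. 5n is O(n)
  B. n log₂(n) is O(n log n)
  C. 2n log(n) is O(n log n)

Functions B and C both have the same complexity class.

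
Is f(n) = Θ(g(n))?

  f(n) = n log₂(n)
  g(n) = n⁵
False

f(n) = n log₂(n) is O(n log n), and g(n) = n⁵ is O(n⁵).
Since they have different growth rates, f(n) = Θ(g(n)) is false.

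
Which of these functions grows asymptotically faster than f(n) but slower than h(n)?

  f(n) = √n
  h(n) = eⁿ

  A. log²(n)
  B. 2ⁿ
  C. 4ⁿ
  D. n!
B

We need g(n) with √n = o(g(n)) and g(n) = o(eⁿ), i.e. O(√n) ≺ g ≺ O(eⁿ).
Check each option:
  A. log²(n) — O(log² n) does not grow strictly faster than f(n)
  B. 2ⁿ — O(2ⁿ) is strictly between O(√n) and O(eⁿ) ✓
  C. 4ⁿ — O(4ⁿ) does not grow strictly slower than h(n)
  D. n! — O(n!) does not grow strictly slower than h(n)

Only option B (2ⁿ) lies strictly between.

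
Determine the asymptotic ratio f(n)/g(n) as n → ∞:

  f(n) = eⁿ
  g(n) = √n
∞

Since eⁿ (O(eⁿ)) grows faster than √n (O(√n)),
the ratio f(n)/g(n) → ∞ as n → ∞.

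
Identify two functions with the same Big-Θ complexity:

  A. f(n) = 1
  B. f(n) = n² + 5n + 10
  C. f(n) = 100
A and C

Examining each function:
  A. 1 is O(1)
  B. n² + 5n + 10 is O(n²)
  C. 100 is O(1)

Functions A and C both have the same complexity class.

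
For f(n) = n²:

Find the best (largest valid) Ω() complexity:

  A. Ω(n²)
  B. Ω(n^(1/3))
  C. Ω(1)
A

f(n) = n² is Ω(n²).
All listed options are valid Big-Ω bounds (lower bounds),
but Ω(n²) is the tightest (largest valid bound).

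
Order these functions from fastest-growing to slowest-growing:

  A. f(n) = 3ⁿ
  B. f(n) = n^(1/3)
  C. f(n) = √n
A > C > B

Comparing growth rates:
A = 3ⁿ is O(3ⁿ)
C = √n is O(√n)
B = n^(1/3) is O(n^(1/3))

Therefore, the order from fastest to slowest is: A > C > B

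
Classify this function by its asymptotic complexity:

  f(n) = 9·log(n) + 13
O(log n)

The dominant term in 9·log(n) + 13 is 9·log(n), which is Θ(log n).
Lower-order terms (13) are asymptotically negligible.
Constants are absorbed, so the tightest bound is O(log n).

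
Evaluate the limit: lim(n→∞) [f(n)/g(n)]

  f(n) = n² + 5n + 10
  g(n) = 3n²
1/3

Since n² + 5n + 10 and 3n² have the same growth rate (O(n²)),
the ratio converges to a constant: 1/3.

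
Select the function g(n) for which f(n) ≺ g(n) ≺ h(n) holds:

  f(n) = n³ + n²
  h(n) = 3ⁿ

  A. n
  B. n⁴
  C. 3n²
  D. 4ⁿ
B

We need g(n) with n³ + n² = o(g(n)) and g(n) = o(3ⁿ), i.e. O(n³) ≺ g ≺ O(3ⁿ).
Check each option:
  A. n — O(n) does not grow strictly faster than f(n)
  B. n⁴ — O(n⁴) is strictly between O(n³) and O(3ⁿ) ✓
  C. 3n² — O(n²) does not grow strictly faster than f(n)
  D. 4ⁿ — O(4ⁿ) does not grow strictly slower than h(n)

Only option B (n⁴) lies strictly between.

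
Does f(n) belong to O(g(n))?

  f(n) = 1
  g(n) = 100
True

f(n) = 1 and g(n) = 100 are both O(1).
Big-O permits equal growth rates (f ≤ c·g for some c), so f(n) = O(g(n)) is true.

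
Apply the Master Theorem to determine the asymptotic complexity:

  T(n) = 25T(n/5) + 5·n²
Θ(n² log n)

Master Theorem: a = 25, b = 5, f(n) = 5·n².
Compute the critical exponent d = log₅(25) = 2.
Compare f(n) = Θ(n²) against n^d:
  k = 2 = d, so f(n) = Θ(n^d) — Case 2.
  Work is balanced across levels: T(n) = Θ(n^d log n) = Θ(n² log n).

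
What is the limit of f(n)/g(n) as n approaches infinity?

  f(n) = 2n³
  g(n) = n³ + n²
2

Since 2n³ and n³ + n² have the same growth rate (O(n³)),
the ratio converges to a constant: 2.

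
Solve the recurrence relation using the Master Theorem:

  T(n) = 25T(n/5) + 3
Θ(n²)

Master Theorem: a = 25, b = 5, f(n) = 3.
Compute the critical exponent d = log₅(25) = 2.
Compare f(n) = Θ(1) against n^d:
  k = 0 < d = 2, so f(n) = O(n^(d-ε)) — Case 1.
  The recursion cost dominates: T(n) = Θ(n^d) = Θ(n²).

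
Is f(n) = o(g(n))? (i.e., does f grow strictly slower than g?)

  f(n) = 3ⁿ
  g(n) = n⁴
False

f(n) = 3ⁿ is O(3ⁿ), and g(n) = n⁴ is O(n⁴).
Since O(3ⁿ) grows faster than or equal to O(n⁴), f(n) = o(g(n)) is false.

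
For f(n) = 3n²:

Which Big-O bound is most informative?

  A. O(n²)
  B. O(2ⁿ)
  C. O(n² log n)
A

f(n) = 3n² is O(n²).
All listed options are valid Big-O bounds (upper bounds),
but O(n²) is the tightest (smallest valid bound).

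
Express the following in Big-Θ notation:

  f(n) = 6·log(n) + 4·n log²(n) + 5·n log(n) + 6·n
Θ(n log² n)

Order the terms by growth rate: 6·log(n) ≺ 6·n ≺ 5·n log(n) ≺ 4·n log²(n).
The fastest-growing term 4·n log²(n) dominates as n → ∞; dropping its constant factor gives Θ(n log² n).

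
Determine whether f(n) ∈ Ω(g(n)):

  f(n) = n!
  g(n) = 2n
True

f(n) = n! is O(n!), and g(n) = 2n is O(n).
Since O(n!) grows at least as fast as O(n), f(n) = Ω(g(n)) is true.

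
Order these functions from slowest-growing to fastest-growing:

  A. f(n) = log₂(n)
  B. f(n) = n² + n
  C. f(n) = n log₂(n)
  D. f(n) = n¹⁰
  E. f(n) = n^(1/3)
A < E < C < B < D

Comparing growth rates:
A = log₂(n) is O(log n)
E = n^(1/3) is O(n^(1/3))
C = n log₂(n) is O(n log n)
B = n² + n is O(n²)
D = n¹⁰ is O(n¹⁰)

Therefore, the order from slowest to fastest is: A < E < C < B < D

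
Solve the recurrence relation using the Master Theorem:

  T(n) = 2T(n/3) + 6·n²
Θ(n²)

Master Theorem: a = 2, b = 3, f(n) = 6·n².
Compute the critical exponent d = log₃(2) = 0.631.
Compare f(n) = Θ(n²) against n^d:
  k = 2 > d = 0.631, so f(n) = Ω(n^(d+ε)) — Case 3.
  Regularity: a·(n/b)^2/n^2 = a/b^2 = 2/9 < 1 ✓.
  The top-level work dominates: T(n) = Θ(f(n)) = Θ(n²).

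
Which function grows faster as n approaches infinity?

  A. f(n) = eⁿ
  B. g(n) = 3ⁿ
B

f(n) = eⁿ is O(eⁿ), while g(n) = 3ⁿ is O(3ⁿ).
Since O(3ⁿ) grows faster than O(eⁿ), g(n) dominates.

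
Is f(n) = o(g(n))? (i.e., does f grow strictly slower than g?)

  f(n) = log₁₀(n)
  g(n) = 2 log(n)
False

f(n) = log₁₀(n) is O(log n), and g(n) = 2 log(n) is O(log n).
Since they have the same growth rate, f(n) = o(g(n)) is false.
(f = o(g) requires f to grow strictly slower, not equal.)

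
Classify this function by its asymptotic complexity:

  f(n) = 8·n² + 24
O(n²)

The dominant term in 8·n² + 24 is 8·n², which is Θ(n²).
Lower-order terms (24) are asymptotically negligible.
Constants are absorbed, so the tightest bound is O(n²).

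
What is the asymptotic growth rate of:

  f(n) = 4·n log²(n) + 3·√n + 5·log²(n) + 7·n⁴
Θ(n⁴)

Order the terms by growth rate: 5·log²(n) ≺ 3·√n ≺ 4·n log²(n) ≺ 7·n⁴.
The fastest-growing term 7·n⁴ dominates as n → ∞; dropping its constant factor gives Θ(n⁴).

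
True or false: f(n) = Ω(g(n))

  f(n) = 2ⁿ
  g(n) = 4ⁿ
False

f(n) = 2ⁿ is O(2ⁿ), and g(n) = 4ⁿ is O(4ⁿ).
Since O(2ⁿ) grows slower than O(4ⁿ), f(n) = Ω(g(n)) is false.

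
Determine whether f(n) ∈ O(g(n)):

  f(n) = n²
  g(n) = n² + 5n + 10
True

f(n) = n² and g(n) = n² + 5n + 10 are both O(n²).
Big-O permits equal growth rates (f ≤ c·g for some c), so f(n) = O(g(n)) is true.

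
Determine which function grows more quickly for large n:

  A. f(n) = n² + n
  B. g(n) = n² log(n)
B

f(n) = n² + n is O(n²), while g(n) = n² log(n) is O(n² log n).
Since O(n² log n) grows faster than O(n²), g(n) dominates.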